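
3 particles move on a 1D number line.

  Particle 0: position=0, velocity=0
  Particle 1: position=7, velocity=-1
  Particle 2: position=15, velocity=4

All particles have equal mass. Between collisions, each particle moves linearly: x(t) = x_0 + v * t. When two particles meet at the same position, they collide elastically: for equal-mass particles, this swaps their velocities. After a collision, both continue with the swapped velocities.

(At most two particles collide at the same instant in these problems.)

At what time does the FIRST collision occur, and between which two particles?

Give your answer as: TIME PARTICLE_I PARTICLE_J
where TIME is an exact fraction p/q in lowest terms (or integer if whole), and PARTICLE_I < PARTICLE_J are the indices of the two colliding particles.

Answer: 7 0 1

Derivation:
Pair (0,1): pos 0,7 vel 0,-1 -> gap=7, closing at 1/unit, collide at t=7
Pair (1,2): pos 7,15 vel -1,4 -> not approaching (rel speed -5 <= 0)
Earliest collision: t=7 between 0 and 1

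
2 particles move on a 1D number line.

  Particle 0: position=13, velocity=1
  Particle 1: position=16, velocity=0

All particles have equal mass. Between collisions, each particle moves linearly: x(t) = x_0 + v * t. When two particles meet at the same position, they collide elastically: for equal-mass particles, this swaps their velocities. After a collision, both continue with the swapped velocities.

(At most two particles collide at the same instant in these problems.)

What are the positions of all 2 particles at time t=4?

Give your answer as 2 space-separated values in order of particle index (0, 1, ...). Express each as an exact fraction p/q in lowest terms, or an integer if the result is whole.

Answer: 16 17

Derivation:
Collision at t=3: particles 0 and 1 swap velocities; positions: p0=16 p1=16; velocities now: v0=0 v1=1
Advance to t=4 (no further collisions before then); velocities: v0=0 v1=1; positions = 16 17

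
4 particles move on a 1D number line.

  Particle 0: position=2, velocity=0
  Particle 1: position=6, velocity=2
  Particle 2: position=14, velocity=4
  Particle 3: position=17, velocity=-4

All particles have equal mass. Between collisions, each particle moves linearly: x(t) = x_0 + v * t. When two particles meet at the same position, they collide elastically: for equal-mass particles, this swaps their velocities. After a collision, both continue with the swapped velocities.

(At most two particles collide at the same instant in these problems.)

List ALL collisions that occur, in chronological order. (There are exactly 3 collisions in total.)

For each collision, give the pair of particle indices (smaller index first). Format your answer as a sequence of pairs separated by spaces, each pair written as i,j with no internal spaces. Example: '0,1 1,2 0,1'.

Collision at t=3/8: particles 2 and 3 swap velocities; positions: p0=2 p1=27/4 p2=31/2 p3=31/2; velocities now: v0=0 v1=2 v2=-4 v3=4
Collision at t=11/6: particles 1 and 2 swap velocities; positions: p0=2 p1=29/3 p2=29/3 p3=64/3; velocities now: v0=0 v1=-4 v2=2 v3=4
Collision at t=15/4: particles 0 and 1 swap velocities; positions: p0=2 p1=2 p2=27/2 p3=29; velocities now: v0=-4 v1=0 v2=2 v3=4

Answer: 2,3 1,2 0,1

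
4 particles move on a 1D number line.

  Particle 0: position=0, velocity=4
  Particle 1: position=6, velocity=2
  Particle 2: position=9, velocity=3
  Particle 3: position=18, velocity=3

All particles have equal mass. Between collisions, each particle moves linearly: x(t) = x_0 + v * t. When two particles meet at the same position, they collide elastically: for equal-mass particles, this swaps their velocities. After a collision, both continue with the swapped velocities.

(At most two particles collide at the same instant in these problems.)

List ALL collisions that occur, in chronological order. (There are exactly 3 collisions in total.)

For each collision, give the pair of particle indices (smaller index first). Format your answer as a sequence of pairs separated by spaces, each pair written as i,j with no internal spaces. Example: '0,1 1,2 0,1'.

Answer: 0,1 1,2 2,3

Derivation:
Collision at t=3: particles 0 and 1 swap velocities; positions: p0=12 p1=12 p2=18 p3=27; velocities now: v0=2 v1=4 v2=3 v3=3
Collision at t=9: particles 1 and 2 swap velocities; positions: p0=24 p1=36 p2=36 p3=45; velocities now: v0=2 v1=3 v2=4 v3=3
Collision at t=18: particles 2 and 3 swap velocities; positions: p0=42 p1=63 p2=72 p3=72; velocities now: v0=2 v1=3 v2=3 v3=4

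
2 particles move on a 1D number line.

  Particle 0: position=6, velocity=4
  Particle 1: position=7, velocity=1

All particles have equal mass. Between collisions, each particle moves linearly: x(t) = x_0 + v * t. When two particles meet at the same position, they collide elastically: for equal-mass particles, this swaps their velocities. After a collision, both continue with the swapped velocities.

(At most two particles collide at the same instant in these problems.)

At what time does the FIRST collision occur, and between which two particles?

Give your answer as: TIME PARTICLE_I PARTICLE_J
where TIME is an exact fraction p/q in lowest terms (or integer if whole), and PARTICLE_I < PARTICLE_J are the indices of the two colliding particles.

Answer: 1/3 0 1

Derivation:
Pair (0,1): pos 6,7 vel 4,1 -> gap=1, closing at 3/unit, collide at t=1/3
Earliest collision: t=1/3 between 0 and 1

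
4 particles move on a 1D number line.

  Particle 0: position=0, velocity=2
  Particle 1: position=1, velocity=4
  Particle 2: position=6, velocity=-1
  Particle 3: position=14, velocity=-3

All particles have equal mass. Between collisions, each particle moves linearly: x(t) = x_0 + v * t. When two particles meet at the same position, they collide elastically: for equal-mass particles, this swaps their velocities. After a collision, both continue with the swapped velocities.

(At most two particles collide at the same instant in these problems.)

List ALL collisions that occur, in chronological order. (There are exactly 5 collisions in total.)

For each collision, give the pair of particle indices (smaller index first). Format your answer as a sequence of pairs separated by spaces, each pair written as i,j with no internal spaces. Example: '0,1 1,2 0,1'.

Answer: 1,2 2,3 0,1 1,2 0,1

Derivation:
Collision at t=1: particles 1 and 2 swap velocities; positions: p0=2 p1=5 p2=5 p3=11; velocities now: v0=2 v1=-1 v2=4 v3=-3
Collision at t=13/7: particles 2 and 3 swap velocities; positions: p0=26/7 p1=29/7 p2=59/7 p3=59/7; velocities now: v0=2 v1=-1 v2=-3 v3=4
Collision at t=2: particles 0 and 1 swap velocities; positions: p0=4 p1=4 p2=8 p3=9; velocities now: v0=-1 v1=2 v2=-3 v3=4
Collision at t=14/5: particles 1 and 2 swap velocities; positions: p0=16/5 p1=28/5 p2=28/5 p3=61/5; velocities now: v0=-1 v1=-3 v2=2 v3=4
Collision at t=4: particles 0 and 1 swap velocities; positions: p0=2 p1=2 p2=8 p3=17; velocities now: v0=-3 v1=-1 v2=2 v3=4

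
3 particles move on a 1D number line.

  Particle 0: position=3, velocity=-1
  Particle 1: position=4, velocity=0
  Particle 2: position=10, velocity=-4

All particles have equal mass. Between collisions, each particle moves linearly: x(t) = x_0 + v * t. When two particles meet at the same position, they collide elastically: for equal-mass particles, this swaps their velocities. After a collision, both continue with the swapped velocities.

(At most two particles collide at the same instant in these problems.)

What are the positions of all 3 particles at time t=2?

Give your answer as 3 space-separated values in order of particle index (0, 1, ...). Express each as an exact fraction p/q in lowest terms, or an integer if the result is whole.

Collision at t=3/2: particles 1 and 2 swap velocities; positions: p0=3/2 p1=4 p2=4; velocities now: v0=-1 v1=-4 v2=0
Advance to t=2 (no further collisions before then); velocities: v0=-1 v1=-4 v2=0; positions = 1 2 4

Answer: 1 2 4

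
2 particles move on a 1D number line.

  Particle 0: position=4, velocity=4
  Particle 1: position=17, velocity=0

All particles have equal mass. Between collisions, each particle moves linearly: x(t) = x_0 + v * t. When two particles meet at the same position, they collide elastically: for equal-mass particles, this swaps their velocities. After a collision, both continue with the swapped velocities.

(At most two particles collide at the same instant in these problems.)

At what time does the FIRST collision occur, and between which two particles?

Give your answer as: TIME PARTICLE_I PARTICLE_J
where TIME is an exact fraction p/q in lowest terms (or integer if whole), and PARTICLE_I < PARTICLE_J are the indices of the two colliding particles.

Answer: 13/4 0 1

Derivation:
Pair (0,1): pos 4,17 vel 4,0 -> gap=13, closing at 4/unit, collide at t=13/4
Earliest collision: t=13/4 between 0 and 1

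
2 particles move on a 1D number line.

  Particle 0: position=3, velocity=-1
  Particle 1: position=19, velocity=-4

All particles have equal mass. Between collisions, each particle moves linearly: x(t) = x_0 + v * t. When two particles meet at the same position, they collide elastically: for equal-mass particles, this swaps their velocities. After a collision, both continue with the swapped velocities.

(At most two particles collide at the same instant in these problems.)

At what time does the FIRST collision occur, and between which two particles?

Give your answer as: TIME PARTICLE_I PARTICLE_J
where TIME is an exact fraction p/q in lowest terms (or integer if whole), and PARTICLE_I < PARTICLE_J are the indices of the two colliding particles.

Answer: 16/3 0 1

Derivation:
Pair (0,1): pos 3,19 vel -1,-4 -> gap=16, closing at 3/unit, collide at t=16/3
Earliest collision: t=16/3 between 0 and 1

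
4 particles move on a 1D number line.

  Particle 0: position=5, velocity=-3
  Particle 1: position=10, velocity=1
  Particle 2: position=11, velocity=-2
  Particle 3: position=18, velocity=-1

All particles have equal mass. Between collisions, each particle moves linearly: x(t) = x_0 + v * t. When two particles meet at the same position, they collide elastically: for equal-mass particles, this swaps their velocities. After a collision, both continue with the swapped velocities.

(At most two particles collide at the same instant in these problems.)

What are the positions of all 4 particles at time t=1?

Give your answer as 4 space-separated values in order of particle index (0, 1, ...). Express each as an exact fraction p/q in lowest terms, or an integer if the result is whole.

Answer: 2 9 11 17

Derivation:
Collision at t=1/3: particles 1 and 2 swap velocities; positions: p0=4 p1=31/3 p2=31/3 p3=53/3; velocities now: v0=-3 v1=-2 v2=1 v3=-1
Advance to t=1 (no further collisions before then); velocities: v0=-3 v1=-2 v2=1 v3=-1; positions = 2 9 11 17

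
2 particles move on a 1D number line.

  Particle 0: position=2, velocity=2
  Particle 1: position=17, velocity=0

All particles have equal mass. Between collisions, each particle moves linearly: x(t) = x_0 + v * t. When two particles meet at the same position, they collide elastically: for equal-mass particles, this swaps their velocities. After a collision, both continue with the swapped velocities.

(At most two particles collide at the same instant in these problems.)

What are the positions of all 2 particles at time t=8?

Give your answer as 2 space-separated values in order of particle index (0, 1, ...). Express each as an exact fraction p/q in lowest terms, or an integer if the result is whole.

Answer: 17 18

Derivation:
Collision at t=15/2: particles 0 and 1 swap velocities; positions: p0=17 p1=17; velocities now: v0=0 v1=2
Advance to t=8 (no further collisions before then); velocities: v0=0 v1=2; positions = 17 18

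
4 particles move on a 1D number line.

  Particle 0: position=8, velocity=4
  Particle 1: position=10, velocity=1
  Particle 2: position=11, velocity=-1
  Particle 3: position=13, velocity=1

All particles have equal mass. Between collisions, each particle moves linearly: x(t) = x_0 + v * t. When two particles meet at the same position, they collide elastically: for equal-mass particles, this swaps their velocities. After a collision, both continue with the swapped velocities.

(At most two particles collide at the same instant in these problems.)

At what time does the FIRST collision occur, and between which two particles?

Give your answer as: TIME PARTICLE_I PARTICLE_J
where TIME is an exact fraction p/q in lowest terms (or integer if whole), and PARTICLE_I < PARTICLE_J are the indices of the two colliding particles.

Pair (0,1): pos 8,10 vel 4,1 -> gap=2, closing at 3/unit, collide at t=2/3
Pair (1,2): pos 10,11 vel 1,-1 -> gap=1, closing at 2/unit, collide at t=1/2
Pair (2,3): pos 11,13 vel -1,1 -> not approaching (rel speed -2 <= 0)
Earliest collision: t=1/2 between 1 and 2

Answer: 1/2 1 2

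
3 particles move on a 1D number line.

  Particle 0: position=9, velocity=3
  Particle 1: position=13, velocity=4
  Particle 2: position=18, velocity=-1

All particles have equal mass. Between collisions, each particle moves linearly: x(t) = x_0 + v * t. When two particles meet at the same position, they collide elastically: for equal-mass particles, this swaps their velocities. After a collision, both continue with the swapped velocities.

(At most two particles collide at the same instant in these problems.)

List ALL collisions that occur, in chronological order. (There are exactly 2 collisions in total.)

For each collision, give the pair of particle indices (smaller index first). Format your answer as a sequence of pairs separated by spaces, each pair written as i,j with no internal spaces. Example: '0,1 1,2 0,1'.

Collision at t=1: particles 1 and 2 swap velocities; positions: p0=12 p1=17 p2=17; velocities now: v0=3 v1=-1 v2=4
Collision at t=9/4: particles 0 and 1 swap velocities; positions: p0=63/4 p1=63/4 p2=22; velocities now: v0=-1 v1=3 v2=4

Answer: 1,2 0,1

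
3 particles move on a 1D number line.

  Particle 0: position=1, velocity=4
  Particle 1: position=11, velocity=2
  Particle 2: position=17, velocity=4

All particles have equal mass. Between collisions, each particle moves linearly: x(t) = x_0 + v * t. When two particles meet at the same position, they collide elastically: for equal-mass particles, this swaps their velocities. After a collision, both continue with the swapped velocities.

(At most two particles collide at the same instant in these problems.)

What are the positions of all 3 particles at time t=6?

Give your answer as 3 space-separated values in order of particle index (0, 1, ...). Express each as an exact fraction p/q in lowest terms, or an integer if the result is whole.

Answer: 23 25 41

Derivation:
Collision at t=5: particles 0 and 1 swap velocities; positions: p0=21 p1=21 p2=37; velocities now: v0=2 v1=4 v2=4
Advance to t=6 (no further collisions before then); velocities: v0=2 v1=4 v2=4; positions = 23 25 41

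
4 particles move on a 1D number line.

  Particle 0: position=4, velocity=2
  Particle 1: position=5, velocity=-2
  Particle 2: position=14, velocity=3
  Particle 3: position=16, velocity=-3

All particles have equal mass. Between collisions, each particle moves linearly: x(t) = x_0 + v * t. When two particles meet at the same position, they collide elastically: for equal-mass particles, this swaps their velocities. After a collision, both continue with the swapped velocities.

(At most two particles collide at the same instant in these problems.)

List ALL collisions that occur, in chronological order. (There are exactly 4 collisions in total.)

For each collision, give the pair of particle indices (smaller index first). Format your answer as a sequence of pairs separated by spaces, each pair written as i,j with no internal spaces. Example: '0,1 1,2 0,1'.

Collision at t=1/4: particles 0 and 1 swap velocities; positions: p0=9/2 p1=9/2 p2=59/4 p3=61/4; velocities now: v0=-2 v1=2 v2=3 v3=-3
Collision at t=1/3: particles 2 and 3 swap velocities; positions: p0=13/3 p1=14/3 p2=15 p3=15; velocities now: v0=-2 v1=2 v2=-3 v3=3
Collision at t=12/5: particles 1 and 2 swap velocities; positions: p0=1/5 p1=44/5 p2=44/5 p3=106/5; velocities now: v0=-2 v1=-3 v2=2 v3=3
Collision at t=11: particles 0 and 1 swap velocities; positions: p0=-17 p1=-17 p2=26 p3=47; velocities now: v0=-3 v1=-2 v2=2 v3=3

Answer: 0,1 2,3 1,2 0,1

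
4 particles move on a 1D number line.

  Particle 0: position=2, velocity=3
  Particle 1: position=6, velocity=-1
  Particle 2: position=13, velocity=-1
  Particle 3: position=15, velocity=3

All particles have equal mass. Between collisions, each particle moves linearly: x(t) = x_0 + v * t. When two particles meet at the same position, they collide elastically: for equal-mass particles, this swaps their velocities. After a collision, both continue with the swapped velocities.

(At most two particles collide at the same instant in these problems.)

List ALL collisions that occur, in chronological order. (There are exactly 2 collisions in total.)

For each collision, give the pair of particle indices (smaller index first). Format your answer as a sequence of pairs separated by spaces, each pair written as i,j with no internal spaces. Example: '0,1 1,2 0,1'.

Collision at t=1: particles 0 and 1 swap velocities; positions: p0=5 p1=5 p2=12 p3=18; velocities now: v0=-1 v1=3 v2=-1 v3=3
Collision at t=11/4: particles 1 and 2 swap velocities; positions: p0=13/4 p1=41/4 p2=41/4 p3=93/4; velocities now: v0=-1 v1=-1 v2=3 v3=3

Answer: 0,1 1,2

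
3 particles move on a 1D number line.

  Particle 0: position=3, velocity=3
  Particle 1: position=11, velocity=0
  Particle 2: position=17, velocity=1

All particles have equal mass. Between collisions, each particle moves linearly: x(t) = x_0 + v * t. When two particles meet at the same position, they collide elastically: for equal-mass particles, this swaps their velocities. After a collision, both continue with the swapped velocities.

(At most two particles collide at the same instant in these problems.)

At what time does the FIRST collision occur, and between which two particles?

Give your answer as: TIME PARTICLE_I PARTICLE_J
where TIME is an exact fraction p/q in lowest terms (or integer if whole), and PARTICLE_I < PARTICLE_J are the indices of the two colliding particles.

Answer: 8/3 0 1

Derivation:
Pair (0,1): pos 3,11 vel 3,0 -> gap=8, closing at 3/unit, collide at t=8/3
Pair (1,2): pos 11,17 vel 0,1 -> not approaching (rel speed -1 <= 0)
Earliest collision: t=8/3 between 0 and 1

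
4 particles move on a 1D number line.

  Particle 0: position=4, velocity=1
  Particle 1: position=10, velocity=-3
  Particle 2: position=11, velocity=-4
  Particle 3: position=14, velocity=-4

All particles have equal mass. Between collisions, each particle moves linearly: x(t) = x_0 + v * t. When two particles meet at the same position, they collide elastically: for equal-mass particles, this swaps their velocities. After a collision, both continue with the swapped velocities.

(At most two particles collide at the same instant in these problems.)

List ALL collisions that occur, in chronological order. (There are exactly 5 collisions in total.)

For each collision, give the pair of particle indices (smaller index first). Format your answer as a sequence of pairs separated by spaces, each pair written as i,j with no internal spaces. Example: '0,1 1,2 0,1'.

Collision at t=1: particles 1 and 2 swap velocities; positions: p0=5 p1=7 p2=7 p3=10; velocities now: v0=1 v1=-4 v2=-3 v3=-4
Collision at t=7/5: particles 0 and 1 swap velocities; positions: p0=27/5 p1=27/5 p2=29/5 p3=42/5; velocities now: v0=-4 v1=1 v2=-3 v3=-4
Collision at t=3/2: particles 1 and 2 swap velocities; positions: p0=5 p1=11/2 p2=11/2 p3=8; velocities now: v0=-4 v1=-3 v2=1 v3=-4
Collision at t=2: particles 2 and 3 swap velocities; positions: p0=3 p1=4 p2=6 p3=6; velocities now: v0=-4 v1=-3 v2=-4 v3=1
Collision at t=4: particles 1 and 2 swap velocities; positions: p0=-5 p1=-2 p2=-2 p3=8; velocities now: v0=-4 v1=-4 v2=-3 v3=1

Answer: 1,2 0,1 1,2 2,3 1,2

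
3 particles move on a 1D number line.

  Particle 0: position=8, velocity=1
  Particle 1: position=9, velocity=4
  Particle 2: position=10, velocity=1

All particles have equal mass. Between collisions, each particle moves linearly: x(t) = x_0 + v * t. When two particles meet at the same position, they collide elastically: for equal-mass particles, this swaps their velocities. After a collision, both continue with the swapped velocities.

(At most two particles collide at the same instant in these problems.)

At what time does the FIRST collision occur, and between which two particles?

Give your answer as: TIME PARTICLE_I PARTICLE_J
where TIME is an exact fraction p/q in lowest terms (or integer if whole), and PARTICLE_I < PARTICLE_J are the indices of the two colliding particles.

Pair (0,1): pos 8,9 vel 1,4 -> not approaching (rel speed -3 <= 0)
Pair (1,2): pos 9,10 vel 4,1 -> gap=1, closing at 3/unit, collide at t=1/3
Earliest collision: t=1/3 between 1 and 2

Answer: 1/3 1 2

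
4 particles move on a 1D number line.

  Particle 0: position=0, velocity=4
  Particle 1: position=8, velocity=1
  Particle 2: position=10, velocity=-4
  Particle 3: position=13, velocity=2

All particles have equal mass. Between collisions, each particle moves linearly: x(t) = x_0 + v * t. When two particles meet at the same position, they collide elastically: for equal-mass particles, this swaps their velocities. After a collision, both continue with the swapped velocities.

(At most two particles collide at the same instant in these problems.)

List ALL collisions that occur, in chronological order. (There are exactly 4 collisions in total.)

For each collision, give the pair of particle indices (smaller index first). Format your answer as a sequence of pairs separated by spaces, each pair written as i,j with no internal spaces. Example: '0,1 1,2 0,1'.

Collision at t=2/5: particles 1 and 2 swap velocities; positions: p0=8/5 p1=42/5 p2=42/5 p3=69/5; velocities now: v0=4 v1=-4 v2=1 v3=2
Collision at t=5/4: particles 0 and 1 swap velocities; positions: p0=5 p1=5 p2=37/4 p3=31/2; velocities now: v0=-4 v1=4 v2=1 v3=2
Collision at t=8/3: particles 1 and 2 swap velocities; positions: p0=-2/3 p1=32/3 p2=32/3 p3=55/3; velocities now: v0=-4 v1=1 v2=4 v3=2
Collision at t=13/2: particles 2 and 3 swap velocities; positions: p0=-16 p1=29/2 p2=26 p3=26; velocities now: v0=-4 v1=1 v2=2 v3=4

Answer: 1,2 0,1 1,2 2,3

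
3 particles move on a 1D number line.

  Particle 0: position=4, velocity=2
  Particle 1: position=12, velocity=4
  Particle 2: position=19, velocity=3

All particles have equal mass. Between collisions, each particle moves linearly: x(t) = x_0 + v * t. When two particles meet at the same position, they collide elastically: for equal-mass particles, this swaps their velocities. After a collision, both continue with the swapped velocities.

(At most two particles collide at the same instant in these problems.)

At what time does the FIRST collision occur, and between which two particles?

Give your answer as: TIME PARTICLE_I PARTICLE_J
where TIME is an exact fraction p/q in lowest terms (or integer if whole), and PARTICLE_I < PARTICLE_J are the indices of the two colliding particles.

Pair (0,1): pos 4,12 vel 2,4 -> not approaching (rel speed -2 <= 0)
Pair (1,2): pos 12,19 vel 4,3 -> gap=7, closing at 1/unit, collide at t=7
Earliest collision: t=7 between 1 and 2

Answer: 7 1 2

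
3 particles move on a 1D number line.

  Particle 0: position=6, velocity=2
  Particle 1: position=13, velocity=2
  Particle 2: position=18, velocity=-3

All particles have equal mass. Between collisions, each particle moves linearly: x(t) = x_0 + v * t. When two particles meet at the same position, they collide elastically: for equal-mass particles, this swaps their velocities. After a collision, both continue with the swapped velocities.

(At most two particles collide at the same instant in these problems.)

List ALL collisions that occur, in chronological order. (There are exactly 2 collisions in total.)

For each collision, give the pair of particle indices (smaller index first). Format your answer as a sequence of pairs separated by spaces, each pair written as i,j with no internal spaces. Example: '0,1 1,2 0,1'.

Answer: 1,2 0,1

Derivation:
Collision at t=1: particles 1 and 2 swap velocities; positions: p0=8 p1=15 p2=15; velocities now: v0=2 v1=-3 v2=2
Collision at t=12/5: particles 0 and 1 swap velocities; positions: p0=54/5 p1=54/5 p2=89/5; velocities now: v0=-3 v1=2 v2=2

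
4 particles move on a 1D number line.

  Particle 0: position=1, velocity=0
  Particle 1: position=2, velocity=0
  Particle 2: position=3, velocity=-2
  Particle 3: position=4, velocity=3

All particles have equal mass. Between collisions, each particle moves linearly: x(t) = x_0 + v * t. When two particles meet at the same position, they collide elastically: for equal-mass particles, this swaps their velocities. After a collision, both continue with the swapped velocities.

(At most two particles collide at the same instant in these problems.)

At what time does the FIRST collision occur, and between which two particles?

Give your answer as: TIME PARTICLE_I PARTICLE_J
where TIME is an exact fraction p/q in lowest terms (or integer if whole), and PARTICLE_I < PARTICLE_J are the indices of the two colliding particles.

Pair (0,1): pos 1,2 vel 0,0 -> not approaching (rel speed 0 <= 0)
Pair (1,2): pos 2,3 vel 0,-2 -> gap=1, closing at 2/unit, collide at t=1/2
Pair (2,3): pos 3,4 vel -2,3 -> not approaching (rel speed -5 <= 0)
Earliest collision: t=1/2 between 1 and 2

Answer: 1/2 1 2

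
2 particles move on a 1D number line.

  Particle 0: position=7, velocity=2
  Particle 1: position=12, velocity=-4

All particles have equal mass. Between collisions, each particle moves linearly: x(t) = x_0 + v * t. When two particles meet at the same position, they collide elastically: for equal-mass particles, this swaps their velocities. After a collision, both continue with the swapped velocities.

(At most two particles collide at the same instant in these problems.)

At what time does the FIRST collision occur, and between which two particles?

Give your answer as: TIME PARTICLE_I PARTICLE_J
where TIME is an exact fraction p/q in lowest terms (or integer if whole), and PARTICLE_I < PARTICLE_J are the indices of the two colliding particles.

Pair (0,1): pos 7,12 vel 2,-4 -> gap=5, closing at 6/unit, collide at t=5/6
Earliest collision: t=5/6 between 0 and 1

Answer: 5/6 0 1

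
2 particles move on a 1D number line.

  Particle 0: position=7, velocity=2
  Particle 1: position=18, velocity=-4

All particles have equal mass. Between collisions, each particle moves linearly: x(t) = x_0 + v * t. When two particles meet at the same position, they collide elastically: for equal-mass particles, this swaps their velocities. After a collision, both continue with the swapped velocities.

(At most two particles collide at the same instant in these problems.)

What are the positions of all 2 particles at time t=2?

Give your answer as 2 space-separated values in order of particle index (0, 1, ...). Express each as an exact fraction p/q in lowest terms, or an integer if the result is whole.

Answer: 10 11

Derivation:
Collision at t=11/6: particles 0 and 1 swap velocities; positions: p0=32/3 p1=32/3; velocities now: v0=-4 v1=2
Advance to t=2 (no further collisions before then); velocities: v0=-4 v1=2; positions = 10 11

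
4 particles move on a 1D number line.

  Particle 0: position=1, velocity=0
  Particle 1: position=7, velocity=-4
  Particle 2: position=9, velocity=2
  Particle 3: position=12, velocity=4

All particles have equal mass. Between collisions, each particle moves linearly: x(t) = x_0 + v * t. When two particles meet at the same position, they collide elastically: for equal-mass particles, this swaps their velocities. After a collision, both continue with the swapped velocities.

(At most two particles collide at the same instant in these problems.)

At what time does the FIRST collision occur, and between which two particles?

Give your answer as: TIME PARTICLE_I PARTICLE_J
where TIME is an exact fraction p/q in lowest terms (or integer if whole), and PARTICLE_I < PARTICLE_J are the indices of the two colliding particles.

Pair (0,1): pos 1,7 vel 0,-4 -> gap=6, closing at 4/unit, collide at t=3/2
Pair (1,2): pos 7,9 vel -4,2 -> not approaching (rel speed -6 <= 0)
Pair (2,3): pos 9,12 vel 2,4 -> not approaching (rel speed -2 <= 0)
Earliest collision: t=3/2 between 0 and 1

Answer: 3/2 0 1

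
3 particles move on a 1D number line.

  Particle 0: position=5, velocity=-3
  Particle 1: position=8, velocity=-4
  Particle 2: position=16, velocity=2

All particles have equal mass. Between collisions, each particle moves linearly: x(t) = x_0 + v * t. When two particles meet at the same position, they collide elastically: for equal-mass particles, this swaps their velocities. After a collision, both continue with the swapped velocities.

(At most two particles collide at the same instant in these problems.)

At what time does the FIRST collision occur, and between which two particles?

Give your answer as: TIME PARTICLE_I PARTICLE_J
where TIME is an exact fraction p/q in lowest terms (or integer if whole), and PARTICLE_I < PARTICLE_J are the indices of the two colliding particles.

Answer: 3 0 1

Derivation:
Pair (0,1): pos 5,8 vel -3,-4 -> gap=3, closing at 1/unit, collide at t=3
Pair (1,2): pos 8,16 vel -4,2 -> not approaching (rel speed -6 <= 0)
Earliest collision: t=3 between 0 and 1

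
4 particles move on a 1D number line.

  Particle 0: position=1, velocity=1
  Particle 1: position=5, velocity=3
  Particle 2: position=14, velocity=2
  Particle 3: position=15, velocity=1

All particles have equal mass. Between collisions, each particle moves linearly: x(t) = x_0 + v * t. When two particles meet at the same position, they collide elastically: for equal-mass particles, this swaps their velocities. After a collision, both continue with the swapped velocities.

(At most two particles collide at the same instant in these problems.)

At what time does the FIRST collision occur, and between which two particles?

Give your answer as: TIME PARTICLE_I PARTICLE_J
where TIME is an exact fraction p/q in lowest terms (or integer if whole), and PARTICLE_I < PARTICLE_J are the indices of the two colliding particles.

Pair (0,1): pos 1,5 vel 1,3 -> not approaching (rel speed -2 <= 0)
Pair (1,2): pos 5,14 vel 3,2 -> gap=9, closing at 1/unit, collide at t=9
Pair (2,3): pos 14,15 vel 2,1 -> gap=1, closing at 1/unit, collide at t=1
Earliest collision: t=1 between 2 and 3

Answer: 1 2 3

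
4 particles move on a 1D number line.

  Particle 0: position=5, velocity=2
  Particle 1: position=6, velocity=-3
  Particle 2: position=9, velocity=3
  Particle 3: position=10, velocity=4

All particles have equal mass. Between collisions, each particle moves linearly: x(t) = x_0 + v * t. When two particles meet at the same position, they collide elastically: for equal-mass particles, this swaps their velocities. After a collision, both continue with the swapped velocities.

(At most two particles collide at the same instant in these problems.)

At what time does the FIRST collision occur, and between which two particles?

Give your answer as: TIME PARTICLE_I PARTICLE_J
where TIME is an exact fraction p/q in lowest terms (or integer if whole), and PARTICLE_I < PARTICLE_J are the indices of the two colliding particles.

Pair (0,1): pos 5,6 vel 2,-3 -> gap=1, closing at 5/unit, collide at t=1/5
Pair (1,2): pos 6,9 vel -3,3 -> not approaching (rel speed -6 <= 0)
Pair (2,3): pos 9,10 vel 3,4 -> not approaching (rel speed -1 <= 0)
Earliest collision: t=1/5 between 0 and 1

Answer: 1/5 0 1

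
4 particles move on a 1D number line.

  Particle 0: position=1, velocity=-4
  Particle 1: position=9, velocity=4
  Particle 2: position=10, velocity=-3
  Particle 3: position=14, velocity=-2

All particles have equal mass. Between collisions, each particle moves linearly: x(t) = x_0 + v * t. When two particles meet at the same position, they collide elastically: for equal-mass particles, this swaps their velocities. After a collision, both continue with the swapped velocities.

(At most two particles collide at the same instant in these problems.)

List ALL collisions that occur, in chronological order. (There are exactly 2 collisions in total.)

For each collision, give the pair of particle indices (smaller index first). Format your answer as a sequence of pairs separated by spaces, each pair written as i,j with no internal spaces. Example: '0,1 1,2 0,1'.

Collision at t=1/7: particles 1 and 2 swap velocities; positions: p0=3/7 p1=67/7 p2=67/7 p3=96/7; velocities now: v0=-4 v1=-3 v2=4 v3=-2
Collision at t=5/6: particles 2 and 3 swap velocities; positions: p0=-7/3 p1=15/2 p2=37/3 p3=37/3; velocities now: v0=-4 v1=-3 v2=-2 v3=4

Answer: 1,2 2,3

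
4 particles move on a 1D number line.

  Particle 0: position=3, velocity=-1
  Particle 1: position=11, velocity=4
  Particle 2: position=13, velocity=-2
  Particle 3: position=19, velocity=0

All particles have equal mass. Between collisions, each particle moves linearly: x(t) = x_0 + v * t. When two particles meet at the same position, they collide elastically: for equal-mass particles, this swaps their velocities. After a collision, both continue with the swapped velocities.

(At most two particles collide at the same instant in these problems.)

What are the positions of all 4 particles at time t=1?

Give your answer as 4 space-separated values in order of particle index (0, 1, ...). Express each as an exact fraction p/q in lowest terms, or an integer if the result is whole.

Collision at t=1/3: particles 1 and 2 swap velocities; positions: p0=8/3 p1=37/3 p2=37/3 p3=19; velocities now: v0=-1 v1=-2 v2=4 v3=0
Advance to t=1 (no further collisions before then); velocities: v0=-1 v1=-2 v2=4 v3=0; positions = 2 11 15 19

Answer: 2 11 15 19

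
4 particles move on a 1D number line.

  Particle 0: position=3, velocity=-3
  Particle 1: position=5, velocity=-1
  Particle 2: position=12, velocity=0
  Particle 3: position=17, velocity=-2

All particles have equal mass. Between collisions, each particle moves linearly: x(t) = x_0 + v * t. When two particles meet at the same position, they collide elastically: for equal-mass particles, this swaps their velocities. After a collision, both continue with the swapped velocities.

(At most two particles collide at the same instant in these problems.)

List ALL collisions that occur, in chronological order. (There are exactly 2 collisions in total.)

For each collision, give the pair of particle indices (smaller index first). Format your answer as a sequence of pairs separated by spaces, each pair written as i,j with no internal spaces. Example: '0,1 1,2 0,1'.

Collision at t=5/2: particles 2 and 3 swap velocities; positions: p0=-9/2 p1=5/2 p2=12 p3=12; velocities now: v0=-3 v1=-1 v2=-2 v3=0
Collision at t=12: particles 1 and 2 swap velocities; positions: p0=-33 p1=-7 p2=-7 p3=12; velocities now: v0=-3 v1=-2 v2=-1 v3=0

Answer: 2,3 1,2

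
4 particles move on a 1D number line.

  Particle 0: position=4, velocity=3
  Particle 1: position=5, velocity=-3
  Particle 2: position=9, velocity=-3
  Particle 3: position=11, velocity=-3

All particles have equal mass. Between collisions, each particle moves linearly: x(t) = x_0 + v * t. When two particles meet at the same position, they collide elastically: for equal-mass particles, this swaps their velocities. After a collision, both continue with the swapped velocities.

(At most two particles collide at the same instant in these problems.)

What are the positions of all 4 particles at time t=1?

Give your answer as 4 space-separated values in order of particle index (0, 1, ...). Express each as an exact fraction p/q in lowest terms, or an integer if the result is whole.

Collision at t=1/6: particles 0 and 1 swap velocities; positions: p0=9/2 p1=9/2 p2=17/2 p3=21/2; velocities now: v0=-3 v1=3 v2=-3 v3=-3
Collision at t=5/6: particles 1 and 2 swap velocities; positions: p0=5/2 p1=13/2 p2=13/2 p3=17/2; velocities now: v0=-3 v1=-3 v2=3 v3=-3
Advance to t=1 (no further collisions before then); velocities: v0=-3 v1=-3 v2=3 v3=-3; positions = 2 6 7 8

Answer: 2 6 7 8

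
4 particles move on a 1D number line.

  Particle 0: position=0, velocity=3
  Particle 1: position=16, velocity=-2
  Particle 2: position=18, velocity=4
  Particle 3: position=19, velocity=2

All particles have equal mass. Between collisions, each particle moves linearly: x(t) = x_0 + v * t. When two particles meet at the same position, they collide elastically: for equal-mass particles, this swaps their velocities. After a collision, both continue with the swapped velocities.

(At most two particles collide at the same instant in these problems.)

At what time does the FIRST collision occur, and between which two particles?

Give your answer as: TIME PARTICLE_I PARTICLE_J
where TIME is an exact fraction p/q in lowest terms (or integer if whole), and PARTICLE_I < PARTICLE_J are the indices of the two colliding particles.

Answer: 1/2 2 3

Derivation:
Pair (0,1): pos 0,16 vel 3,-2 -> gap=16, closing at 5/unit, collide at t=16/5
Pair (1,2): pos 16,18 vel -2,4 -> not approaching (rel speed -6 <= 0)
Pair (2,3): pos 18,19 vel 4,2 -> gap=1, closing at 2/unit, collide at t=1/2
Earliest collision: t=1/2 between 2 and 3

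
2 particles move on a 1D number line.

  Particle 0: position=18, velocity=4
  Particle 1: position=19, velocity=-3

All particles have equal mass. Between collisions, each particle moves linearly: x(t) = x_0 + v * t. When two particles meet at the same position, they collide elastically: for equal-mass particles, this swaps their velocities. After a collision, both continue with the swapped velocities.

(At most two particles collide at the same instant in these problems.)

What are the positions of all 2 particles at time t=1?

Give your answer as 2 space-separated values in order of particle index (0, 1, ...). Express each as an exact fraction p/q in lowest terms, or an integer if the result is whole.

Collision at t=1/7: particles 0 and 1 swap velocities; positions: p0=130/7 p1=130/7; velocities now: v0=-3 v1=4
Advance to t=1 (no further collisions before then); velocities: v0=-3 v1=4; positions = 16 22

Answer: 16 22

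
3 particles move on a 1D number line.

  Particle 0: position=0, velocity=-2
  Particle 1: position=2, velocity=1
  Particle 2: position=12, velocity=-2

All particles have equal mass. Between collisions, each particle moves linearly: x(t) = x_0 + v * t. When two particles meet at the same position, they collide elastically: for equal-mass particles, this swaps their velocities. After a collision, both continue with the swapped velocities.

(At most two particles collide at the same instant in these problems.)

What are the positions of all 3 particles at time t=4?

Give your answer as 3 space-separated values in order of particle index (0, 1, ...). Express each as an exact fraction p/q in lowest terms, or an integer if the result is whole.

Answer: -8 4 6

Derivation:
Collision at t=10/3: particles 1 and 2 swap velocities; positions: p0=-20/3 p1=16/3 p2=16/3; velocities now: v0=-2 v1=-2 v2=1
Advance to t=4 (no further collisions before then); velocities: v0=-2 v1=-2 v2=1; positions = -8 4 6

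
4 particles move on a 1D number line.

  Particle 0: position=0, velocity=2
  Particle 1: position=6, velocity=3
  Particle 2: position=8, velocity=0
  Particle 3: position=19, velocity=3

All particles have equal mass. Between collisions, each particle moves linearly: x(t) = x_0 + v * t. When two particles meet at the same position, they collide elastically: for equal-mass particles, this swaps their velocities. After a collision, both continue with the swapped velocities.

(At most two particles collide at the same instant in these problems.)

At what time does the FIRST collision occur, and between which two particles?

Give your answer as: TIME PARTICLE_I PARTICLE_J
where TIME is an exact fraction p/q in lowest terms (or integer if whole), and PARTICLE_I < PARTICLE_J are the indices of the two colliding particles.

Pair (0,1): pos 0,6 vel 2,3 -> not approaching (rel speed -1 <= 0)
Pair (1,2): pos 6,8 vel 3,0 -> gap=2, closing at 3/unit, collide at t=2/3
Pair (2,3): pos 8,19 vel 0,3 -> not approaching (rel speed -3 <= 0)
Earliest collision: t=2/3 between 1 and 2

Answer: 2/3 1 2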